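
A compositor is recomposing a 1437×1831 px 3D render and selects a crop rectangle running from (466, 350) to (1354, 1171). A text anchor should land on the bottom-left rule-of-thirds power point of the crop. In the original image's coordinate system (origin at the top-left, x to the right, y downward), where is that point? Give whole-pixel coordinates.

Crop width = 1354 − 466 = 888 px; one third is 296.00 px.
Crop height = 1171 − 350 = 821 px; one third is 273.67 px.
The bottom-left point is one-third across and two-thirds down within the crop:
x = 466 + 1 × 296.00 ≈ 762; y = 350 + 2 × 273.67 ≈ 897.

(762, 897)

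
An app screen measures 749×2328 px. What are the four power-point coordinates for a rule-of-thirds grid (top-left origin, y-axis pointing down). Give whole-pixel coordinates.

(250, 776), (499, 776), (250, 1552), (499, 1552)

One third of 749 is 249.67; one third of 2328 is 776.
Vertical third lines at x = 250 and x = 499; horizontal third lines at y = 776 and y = 1552.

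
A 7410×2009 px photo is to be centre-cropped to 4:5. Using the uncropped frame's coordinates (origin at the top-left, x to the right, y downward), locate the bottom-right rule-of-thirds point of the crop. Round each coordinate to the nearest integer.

7410/2009 > 4/5, so the 4:5 crop keeps the full height 2009 and trims width to 2009 × 4/5 = 1607.20 px.
Left offset = (7410 − 1607.20)/2 = 2901.40 px; top offset = 0.
Bottom-right is two-thirds across and two-thirds down within the crop:
x = 2901.40 + 2 × 1607.20/3 ≈ 3973; y = 0.00 + 2 × 2009.00/3 ≈ 1339.

x = 3973 px, y = 1339 px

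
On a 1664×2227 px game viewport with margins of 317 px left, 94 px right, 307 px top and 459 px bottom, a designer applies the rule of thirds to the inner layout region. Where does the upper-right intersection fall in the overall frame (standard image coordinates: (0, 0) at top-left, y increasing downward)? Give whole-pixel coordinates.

(1152, 794)

Content width = 1664 − 317 − 94 = 1253 px; content height = 2227 − 307 − 459 = 1461 px.
Upper-right is two-thirds across and one-third down within the inner layout region.
x = 317 + 2 × 1253/3 = 317 + 835.33 ≈ 1152
y = 307 + 1 × 1461/3 = 307 + 487.00 ≈ 794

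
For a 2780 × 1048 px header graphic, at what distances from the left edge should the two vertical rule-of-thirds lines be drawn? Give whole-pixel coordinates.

927 px and 1853 px

2780 / 3 = 926.67, so the vertical lines sit at one and two thirds of 2780.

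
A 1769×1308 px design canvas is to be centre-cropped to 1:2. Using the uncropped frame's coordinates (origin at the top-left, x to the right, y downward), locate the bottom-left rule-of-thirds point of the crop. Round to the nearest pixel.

1769/1308 > 1/2, so the 1:2 crop keeps the full height 1308 and trims width to 1308 × 1/2 = 654.00 px.
Left offset = (1769 − 654.00)/2 = 557.50 px; top offset = 0.
Bottom-left is one-third across and two-thirds down within the crop:
x = 557.50 + 1 × 654.00/3 ≈ 776; y = 0.00 + 2 × 1308.00/3 ≈ 872.

x = 776 px, y = 872 px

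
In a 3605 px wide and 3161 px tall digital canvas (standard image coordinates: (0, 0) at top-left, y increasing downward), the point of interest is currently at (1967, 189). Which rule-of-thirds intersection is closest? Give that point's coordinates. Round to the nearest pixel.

Third lines: x ∈ {1202, 2403}, y ∈ {1054, 2107}.
1967 is closer to x = 2403; 189 is closer to y = 1054.
So the nearest intersection is the upper-right power point.

x = 2403 px, y = 1054 px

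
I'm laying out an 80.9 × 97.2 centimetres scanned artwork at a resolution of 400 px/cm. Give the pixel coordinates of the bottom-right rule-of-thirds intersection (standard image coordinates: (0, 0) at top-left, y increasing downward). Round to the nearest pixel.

In pixels the canvas is 80.9 × 400 = 32360 wide and 97.2 × 400 = 38880 tall.
The bottom-right point is two-thirds across and two-thirds down:
x = 2 × 32360/3 ≈ 21573; y = 2 × 38880/3 ≈ 25920.

x = 21573 px, y = 25920 px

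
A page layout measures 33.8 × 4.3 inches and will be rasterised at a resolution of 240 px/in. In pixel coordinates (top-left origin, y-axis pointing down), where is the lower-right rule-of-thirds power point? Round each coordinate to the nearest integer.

In pixels the canvas is 33.8 × 240 = 8112 wide and 4.3 × 240 = 1032 tall.
The lower-right point is two-thirds across and two-thirds down:
x = 2 × 8112/3 ≈ 5408; y = 2 × 1032/3 ≈ 688.

x = 5408 px, y = 688 px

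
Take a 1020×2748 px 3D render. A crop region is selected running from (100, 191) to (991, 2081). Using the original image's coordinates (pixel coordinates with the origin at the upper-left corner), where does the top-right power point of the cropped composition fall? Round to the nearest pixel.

Crop width = 991 − 100 = 891 px; one third is 297.00 px.
Crop height = 2081 − 191 = 1890 px; one third is 630.00 px.
The top-right point is two-thirds across and one-third down within the crop:
x = 100 + 2 × 297.00 ≈ 694; y = 191 + 1 × 630.00 ≈ 821.

x = 694 px, y = 821 px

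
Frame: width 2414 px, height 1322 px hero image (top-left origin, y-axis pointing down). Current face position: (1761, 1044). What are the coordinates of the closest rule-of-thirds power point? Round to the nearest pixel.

x = 1609 px, y = 881 px

Third lines: x ∈ {805, 1609}, y ∈ {441, 881}.
1761 is closer to x = 1609; 1044 is closer to y = 881.
So the nearest intersection is the lower-right power point.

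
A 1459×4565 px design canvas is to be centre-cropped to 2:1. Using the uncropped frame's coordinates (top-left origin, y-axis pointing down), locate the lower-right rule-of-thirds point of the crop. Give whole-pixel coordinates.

1459/4565 < 2/1, so the 2:1 crop keeps the full width 1459 and trims height to 1459 × 1/2 = 729.50 px.
Top offset = (4565 − 729.50)/2 = 1917.75 px; left offset = 0.
Lower-right is two-thirds across and two-thirds down within the crop:
x = 0.00 + 2 × 1459.00/3 ≈ 973; y = 1917.75 + 2 × 729.50/3 ≈ 2404.

(973, 2404)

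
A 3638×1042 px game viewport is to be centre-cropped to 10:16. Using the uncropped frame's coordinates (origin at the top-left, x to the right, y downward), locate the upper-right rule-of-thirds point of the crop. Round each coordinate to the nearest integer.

3638/1042 > 10/16, so the 10:16 crop keeps the full height 1042 and trims width to 1042 × 10/16 = 651.25 px.
Left offset = (3638 − 651.25)/2 = 1493.38 px; top offset = 0.
Upper-right is two-thirds across and one-third down within the crop:
x = 1493.38 + 2 × 651.25/3 ≈ 1928; y = 0.00 + 1 × 1042.00/3 ≈ 347.

x = 1928 px, y = 347 px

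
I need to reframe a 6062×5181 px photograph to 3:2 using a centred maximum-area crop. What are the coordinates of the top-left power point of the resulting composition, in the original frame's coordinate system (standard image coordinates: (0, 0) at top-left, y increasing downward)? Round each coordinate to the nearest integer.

(2021, 1917)

6062/5181 < 3/2, so the 3:2 crop keeps the full width 6062 and trims height to 6062 × 2/3 = 4041.33 px.
Top offset = (5181 − 4041.33)/2 = 569.83 px; left offset = 0.
Top-left is one-third across and one-third down within the crop:
x = 0.00 + 1 × 6062.00/3 ≈ 2021; y = 569.83 + 1 × 4041.33/3 ≈ 1917.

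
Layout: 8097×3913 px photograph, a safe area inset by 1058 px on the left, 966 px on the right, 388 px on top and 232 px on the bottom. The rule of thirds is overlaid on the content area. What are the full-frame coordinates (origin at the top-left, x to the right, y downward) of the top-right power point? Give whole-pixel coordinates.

Content width = 8097 − 1058 − 966 = 6073 px; content height = 3913 − 388 − 232 = 3293 px.
Top-right is two-thirds across and one-third down within the content area.
x = 1058 + 2 × 6073/3 = 1058 + 4048.67 ≈ 5107
y = 388 + 1 × 3293/3 = 388 + 1097.67 ≈ 1486

(5107, 1486)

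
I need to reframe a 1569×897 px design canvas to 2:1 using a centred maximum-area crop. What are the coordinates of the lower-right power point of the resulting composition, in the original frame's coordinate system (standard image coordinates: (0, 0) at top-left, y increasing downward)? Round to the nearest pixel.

(1046, 579)

1569/897 < 2/1, so the 2:1 crop keeps the full width 1569 and trims height to 1569 × 1/2 = 784.50 px.
Top offset = (897 − 784.50)/2 = 56.25 px; left offset = 0.
Lower-right is two-thirds across and two-thirds down within the crop:
x = 0.00 + 2 × 1569.00/3 ≈ 1046; y = 56.25 + 2 × 784.50/3 ≈ 579.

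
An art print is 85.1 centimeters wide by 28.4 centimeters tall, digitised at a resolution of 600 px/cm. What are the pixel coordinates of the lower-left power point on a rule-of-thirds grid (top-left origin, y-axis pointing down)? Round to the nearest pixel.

In pixels the canvas is 85.1 × 600 = 51060 wide and 28.4 × 600 = 17040 tall.
The lower-left point is one-third across and two-thirds down:
x = 1 × 51060/3 ≈ 17020; y = 2 × 17040/3 ≈ 11360.

(17020, 11360)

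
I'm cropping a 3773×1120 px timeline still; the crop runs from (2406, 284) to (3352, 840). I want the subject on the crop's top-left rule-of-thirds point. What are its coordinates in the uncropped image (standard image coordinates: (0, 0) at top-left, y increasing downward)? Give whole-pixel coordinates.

(2721, 469)

Crop width = 3352 − 2406 = 946 px; one third is 315.33 px.
Crop height = 840 − 284 = 556 px; one third is 185.33 px.
The top-left point is one-third across and one-third down within the crop:
x = 2406 + 1 × 315.33 ≈ 2721; y = 284 + 1 × 185.33 ≈ 469.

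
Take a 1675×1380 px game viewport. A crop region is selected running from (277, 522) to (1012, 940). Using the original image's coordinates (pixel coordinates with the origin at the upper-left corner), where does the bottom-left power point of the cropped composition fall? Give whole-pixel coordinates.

Crop width = 1012 − 277 = 735 px; one third is 245.00 px.
Crop height = 940 − 522 = 418 px; one third is 139.33 px.
The bottom-left point is one-third across and two-thirds down within the crop:
x = 277 + 1 × 245.00 ≈ 522; y = 522 + 2 × 139.33 ≈ 801.

(522, 801)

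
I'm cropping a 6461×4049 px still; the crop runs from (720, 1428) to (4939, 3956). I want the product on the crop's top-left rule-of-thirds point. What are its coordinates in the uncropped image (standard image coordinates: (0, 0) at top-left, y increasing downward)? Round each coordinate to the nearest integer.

Crop width = 4939 − 720 = 4219 px; one third is 1406.33 px.
Crop height = 3956 − 1428 = 2528 px; one third is 842.67 px.
The top-left point is one-third across and one-third down within the crop:
x = 720 + 1 × 1406.33 ≈ 2126; y = 1428 + 1 × 842.67 ≈ 2271.

x = 2126 px, y = 2271 px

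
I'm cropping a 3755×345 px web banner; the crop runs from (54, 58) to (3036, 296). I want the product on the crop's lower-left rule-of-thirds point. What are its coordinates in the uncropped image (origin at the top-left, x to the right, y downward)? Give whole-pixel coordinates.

(1048, 217)

Crop width = 3036 − 54 = 2982 px; one third is 994.00 px.
Crop height = 296 − 58 = 238 px; one third is 79.33 px.
The lower-left point is one-third across and two-thirds down within the crop:
x = 54 + 1 × 994.00 ≈ 1048; y = 58 + 2 × 79.33 ≈ 217.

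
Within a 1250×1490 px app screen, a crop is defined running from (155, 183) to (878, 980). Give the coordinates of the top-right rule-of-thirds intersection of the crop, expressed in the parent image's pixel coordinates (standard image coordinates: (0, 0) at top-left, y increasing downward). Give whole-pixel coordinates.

Crop width = 878 − 155 = 723 px; one third is 241.00 px.
Crop height = 980 − 183 = 797 px; one third is 265.67 px.
The top-right point is two-thirds across and one-third down within the crop:
x = 155 + 2 × 241.00 ≈ 637; y = 183 + 1 × 265.67 ≈ 449.

(637, 449)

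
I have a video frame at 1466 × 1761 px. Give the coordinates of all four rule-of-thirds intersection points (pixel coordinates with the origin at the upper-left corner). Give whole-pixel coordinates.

One third of 1466 is 488.67; one third of 1761 is 587.
Vertical third lines at x = 489 and x = 977; horizontal third lines at y = 587 and y = 1174.

(489, 587), (977, 587), (489, 1174), (977, 1174)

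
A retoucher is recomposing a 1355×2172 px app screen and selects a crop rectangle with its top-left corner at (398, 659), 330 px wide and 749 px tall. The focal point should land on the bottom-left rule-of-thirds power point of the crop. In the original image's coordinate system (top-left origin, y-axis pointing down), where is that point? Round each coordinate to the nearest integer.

(508, 1158)

One third of the crop width 330 is 110.00 px.
One third of the crop height 749 is 249.67 px.
The bottom-left point is one-third across and two-thirds down within the crop:
x = 398 + 1 × 110.00 ≈ 508; y = 659 + 2 × 249.67 ≈ 1158.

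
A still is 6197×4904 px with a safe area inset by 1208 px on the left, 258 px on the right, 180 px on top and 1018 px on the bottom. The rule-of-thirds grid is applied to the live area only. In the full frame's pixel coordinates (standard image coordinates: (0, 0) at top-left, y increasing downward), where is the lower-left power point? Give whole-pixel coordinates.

Content width = 6197 − 1208 − 258 = 4731 px; content height = 4904 − 180 − 1018 = 3706 px.
Lower-left is one-third across and two-thirds down within the live area.
x = 1208 + 1 × 4731/3 = 1208 + 1577.00 ≈ 2785
y = 180 + 2 × 3706/3 = 180 + 2470.67 ≈ 2651

x = 2785 px, y = 2651 px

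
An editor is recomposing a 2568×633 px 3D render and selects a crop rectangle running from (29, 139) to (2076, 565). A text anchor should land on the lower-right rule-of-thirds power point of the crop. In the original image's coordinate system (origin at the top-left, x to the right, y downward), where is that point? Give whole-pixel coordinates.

Crop width = 2076 − 29 = 2047 px; one third is 682.33 px.
Crop height = 565 − 139 = 426 px; one third is 142.00 px.
The lower-right point is two-thirds across and two-thirds down within the crop:
x = 29 + 2 × 682.33 ≈ 1394; y = 139 + 2 × 142.00 ≈ 423.

(1394, 423)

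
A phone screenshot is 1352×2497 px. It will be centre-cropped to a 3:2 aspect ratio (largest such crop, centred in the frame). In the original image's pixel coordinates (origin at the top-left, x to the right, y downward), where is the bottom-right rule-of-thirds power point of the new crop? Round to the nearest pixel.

1352/2497 < 3/2, so the 3:2 crop keeps the full width 1352 and trims height to 1352 × 2/3 = 901.33 px.
Top offset = (2497 − 901.33)/2 = 797.83 px; left offset = 0.
Bottom-right is two-thirds across and two-thirds down within the crop:
x = 0.00 + 2 × 1352.00/3 ≈ 901; y = 797.83 + 2 × 901.33/3 ≈ 1399.

x = 901 px, y = 1399 px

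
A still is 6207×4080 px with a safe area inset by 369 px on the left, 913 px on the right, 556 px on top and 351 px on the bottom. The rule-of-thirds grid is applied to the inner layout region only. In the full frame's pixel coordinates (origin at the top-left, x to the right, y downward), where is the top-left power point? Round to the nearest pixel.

Content width = 6207 − 369 − 913 = 4925 px; content height = 4080 − 556 − 351 = 3173 px.
Top-left is one-third across and one-third down within the inner layout region.
x = 369 + 1 × 4925/3 = 369 + 1641.67 ≈ 2011
y = 556 + 1 × 3173/3 = 556 + 1057.67 ≈ 1614

(2011, 1614)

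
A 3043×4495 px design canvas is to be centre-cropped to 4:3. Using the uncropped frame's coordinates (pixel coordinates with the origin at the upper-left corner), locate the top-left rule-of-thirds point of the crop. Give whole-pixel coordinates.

3043/4495 < 4/3, so the 4:3 crop keeps the full width 3043 and trims height to 3043 × 3/4 = 2282.25 px.
Top offset = (4495 − 2282.25)/2 = 1106.38 px; left offset = 0.
Top-left is one-third across and one-third down within the crop:
x = 0.00 + 1 × 3043.00/3 ≈ 1014; y = 1106.38 + 1 × 2282.25/3 ≈ 1867.

x = 1014 px, y = 1867 px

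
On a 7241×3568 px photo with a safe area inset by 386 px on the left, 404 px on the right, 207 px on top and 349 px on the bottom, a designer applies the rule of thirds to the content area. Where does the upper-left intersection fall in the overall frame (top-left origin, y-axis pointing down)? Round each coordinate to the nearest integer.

Content width = 7241 − 386 − 404 = 6451 px; content height = 3568 − 207 − 349 = 3012 px.
Upper-left is one-third across and one-third down within the content area.
x = 386 + 1 × 6451/3 = 386 + 2150.33 ≈ 2536
y = 207 + 1 × 3012/3 = 207 + 1004.00 ≈ 1211

(2536, 1211)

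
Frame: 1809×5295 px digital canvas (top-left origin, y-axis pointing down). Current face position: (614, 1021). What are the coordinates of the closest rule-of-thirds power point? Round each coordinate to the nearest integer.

x = 603 px, y = 1765 px

Third lines: x ∈ {603, 1206}, y ∈ {1765, 3530}.
614 is closer to x = 603; 1021 is closer to y = 1765.
So the nearest intersection is the upper-left power point.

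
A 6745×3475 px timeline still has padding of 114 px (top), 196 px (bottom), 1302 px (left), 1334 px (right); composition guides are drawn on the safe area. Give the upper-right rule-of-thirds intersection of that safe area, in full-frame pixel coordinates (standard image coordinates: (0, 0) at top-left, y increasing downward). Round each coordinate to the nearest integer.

x = 4041 px, y = 1169 px

Content width = 6745 − 1302 − 1334 = 4109 px; content height = 3475 − 114 − 196 = 3165 px.
Upper-right is two-thirds across and one-third down within the safe area.
x = 1302 + 2 × 4109/3 = 1302 + 2739.33 ≈ 4041
y = 114 + 1 × 3165/3 = 114 + 1055.00 ≈ 1169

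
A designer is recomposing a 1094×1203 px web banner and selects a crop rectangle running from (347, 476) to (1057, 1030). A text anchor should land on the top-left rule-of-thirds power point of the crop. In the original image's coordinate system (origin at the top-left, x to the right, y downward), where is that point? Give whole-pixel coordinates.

(584, 661)

Crop width = 1057 − 347 = 710 px; one third is 236.67 px.
Crop height = 1030 − 476 = 554 px; one third is 184.67 px.
The top-left point is one-third across and one-third down within the crop:
x = 347 + 1 × 236.67 ≈ 584; y = 476 + 1 × 184.67 ≈ 661.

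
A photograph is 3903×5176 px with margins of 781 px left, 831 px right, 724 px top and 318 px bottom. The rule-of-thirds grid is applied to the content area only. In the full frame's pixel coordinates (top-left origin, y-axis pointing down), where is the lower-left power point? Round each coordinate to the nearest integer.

Content width = 3903 − 781 − 831 = 2291 px; content height = 5176 − 724 − 318 = 4134 px.
Lower-left is one-third across and two-thirds down within the content area.
x = 781 + 1 × 2291/3 = 781 + 763.67 ≈ 1545
y = 724 + 2 × 4134/3 = 724 + 2756.00 ≈ 3480

x = 1545 px, y = 3480 px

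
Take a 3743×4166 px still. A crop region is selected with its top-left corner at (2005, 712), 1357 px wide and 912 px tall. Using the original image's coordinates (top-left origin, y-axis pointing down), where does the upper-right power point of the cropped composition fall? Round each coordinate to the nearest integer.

x = 2910 px, y = 1016 px

One third of the crop width 1357 is 452.33 px.
One third of the crop height 912 is 304.00 px.
The upper-right point is two-thirds across and one-third down within the crop:
x = 2005 + 2 × 452.33 ≈ 2910; y = 712 + 1 × 304.00 ≈ 1016.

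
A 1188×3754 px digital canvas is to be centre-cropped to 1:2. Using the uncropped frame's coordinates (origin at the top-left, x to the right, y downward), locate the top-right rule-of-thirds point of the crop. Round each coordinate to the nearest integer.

(792, 1481)

1188/3754 < 1/2, so the 1:2 crop keeps the full width 1188 and trims height to 1188 × 2/1 = 2376.00 px.
Top offset = (3754 − 2376.00)/2 = 689.00 px; left offset = 0.
Top-right is two-thirds across and one-third down within the crop:
x = 0.00 + 2 × 1188.00/3 ≈ 792; y = 689.00 + 1 × 2376.00/3 ≈ 1481.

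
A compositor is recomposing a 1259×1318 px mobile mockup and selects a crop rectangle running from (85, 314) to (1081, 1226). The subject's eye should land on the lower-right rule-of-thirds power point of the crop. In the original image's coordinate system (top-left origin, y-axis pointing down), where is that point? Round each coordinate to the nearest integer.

(749, 922)

Crop width = 1081 − 85 = 996 px; one third is 332.00 px.
Crop height = 1226 − 314 = 912 px; one third is 304.00 px.
The lower-right point is two-thirds across and two-thirds down within the crop:
x = 85 + 2 × 332.00 ≈ 749; y = 314 + 2 × 304.00 ≈ 922.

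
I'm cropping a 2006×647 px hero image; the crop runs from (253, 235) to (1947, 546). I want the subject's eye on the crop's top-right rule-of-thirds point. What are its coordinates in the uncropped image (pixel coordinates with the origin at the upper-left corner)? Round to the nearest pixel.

Crop width = 1947 − 253 = 1694 px; one third is 564.67 px.
Crop height = 546 − 235 = 311 px; one third is 103.67 px.
The top-right point is two-thirds across and one-third down within the crop:
x = 253 + 2 × 564.67 ≈ 1382; y = 235 + 1 × 103.67 ≈ 339.

x = 1382 px, y = 339 px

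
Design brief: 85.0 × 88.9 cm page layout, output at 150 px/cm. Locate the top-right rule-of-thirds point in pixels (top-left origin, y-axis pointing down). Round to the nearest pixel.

In pixels the canvas is 85.0 × 150 = 12750 wide and 88.9 × 150 = 13335 tall.
The top-right point is two-thirds across and one-third down:
x = 2 × 12750/3 ≈ 8500; y = 1 × 13335/3 ≈ 4445.

(8500, 4445)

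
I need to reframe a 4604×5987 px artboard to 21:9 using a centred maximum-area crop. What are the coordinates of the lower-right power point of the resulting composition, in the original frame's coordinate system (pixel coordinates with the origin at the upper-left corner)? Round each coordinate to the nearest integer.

4604/5987 < 21/9, so the 21:9 crop keeps the full width 4604 and trims height to 4604 × 9/21 = 1973.14 px.
Top offset = (5987 − 1973.14)/2 = 2006.93 px; left offset = 0.
Lower-right is two-thirds across and two-thirds down within the crop:
x = 0.00 + 2 × 4604.00/3 ≈ 3069; y = 2006.93 + 2 × 1973.14/3 ≈ 3322.

(3069, 3322)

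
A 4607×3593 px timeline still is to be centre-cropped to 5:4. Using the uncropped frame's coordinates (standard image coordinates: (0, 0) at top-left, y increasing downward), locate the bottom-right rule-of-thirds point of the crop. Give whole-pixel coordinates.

4607/3593 > 5/4, so the 5:4 crop keeps the full height 3593 and trims width to 3593 × 5/4 = 4491.25 px.
Left offset = (4607 − 4491.25)/2 = 57.88 px; top offset = 0.
Bottom-right is two-thirds across and two-thirds down within the crop:
x = 57.88 + 2 × 4491.25/3 ≈ 3052; y = 0.00 + 2 × 3593.00/3 ≈ 2395.

(3052, 2395)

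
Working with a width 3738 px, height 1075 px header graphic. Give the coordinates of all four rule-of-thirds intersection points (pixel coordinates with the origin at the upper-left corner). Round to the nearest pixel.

One third of 3738 is 1246; one third of 1075 is 358.33.
Vertical third lines at x = 1246 and x = 2492; horizontal third lines at y = 358 and y = 717.

(1246, 358), (2492, 358), (1246, 717), (2492, 717)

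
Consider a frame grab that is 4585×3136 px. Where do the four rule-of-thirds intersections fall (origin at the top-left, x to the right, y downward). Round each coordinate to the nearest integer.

One third of 4585 is 1528.33; one third of 3136 is 1045.33.
Vertical third lines at x = 1528 and x = 3057; horizontal third lines at y = 1045 and y = 2091.

(1528, 1045), (3057, 1045), (1528, 2091), (3057, 2091)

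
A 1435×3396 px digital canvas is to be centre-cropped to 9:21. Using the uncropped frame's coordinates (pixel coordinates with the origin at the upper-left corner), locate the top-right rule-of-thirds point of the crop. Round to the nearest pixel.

x = 957 px, y = 1140 px

1435/3396 < 9/21, so the 9:21 crop keeps the full width 1435 and trims height to 1435 × 21/9 = 3348.33 px.
Top offset = (3396 − 3348.33)/2 = 23.83 px; left offset = 0.
Top-right is two-thirds across and one-third down within the crop:
x = 0.00 + 2 × 1435.00/3 ≈ 957; y = 23.83 + 1 × 3348.33/3 ≈ 1140.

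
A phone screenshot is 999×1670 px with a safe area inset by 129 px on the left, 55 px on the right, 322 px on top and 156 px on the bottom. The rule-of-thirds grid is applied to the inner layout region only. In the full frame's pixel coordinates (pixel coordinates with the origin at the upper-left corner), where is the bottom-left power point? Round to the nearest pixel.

Content width = 999 − 129 − 55 = 815 px; content height = 1670 − 322 − 156 = 1192 px.
Bottom-left is one-third across and two-thirds down within the inner layout region.
x = 129 + 1 × 815/3 = 129 + 271.67 ≈ 401
y = 322 + 2 × 1192/3 = 322 + 794.67 ≈ 1117

x = 401 px, y = 1117 px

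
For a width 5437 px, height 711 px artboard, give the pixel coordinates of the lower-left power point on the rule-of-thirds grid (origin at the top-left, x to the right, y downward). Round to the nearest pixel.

x = 1812 px, y = 474 px

The lower-left point sits one-third of the way across and two-thirds of the way down.
x = 1 × 5437/3 ≈ 1812; y = 2 × 711/3 ≈ 474.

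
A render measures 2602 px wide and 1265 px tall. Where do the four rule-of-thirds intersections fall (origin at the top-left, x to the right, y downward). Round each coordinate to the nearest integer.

One third of 2602 is 867.33; one third of 1265 is 421.67.
Vertical third lines at x = 867 and x = 1735; horizontal third lines at y = 422 and y = 843.

(867, 422), (1735, 422), (867, 843), (1735, 843)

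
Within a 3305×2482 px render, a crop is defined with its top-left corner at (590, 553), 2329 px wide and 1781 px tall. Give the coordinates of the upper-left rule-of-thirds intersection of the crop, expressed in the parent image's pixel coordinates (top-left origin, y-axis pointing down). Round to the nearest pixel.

One third of the crop width 2329 is 776.33 px.
One third of the crop height 1781 is 593.67 px.
The upper-left point is one-third across and one-third down within the crop:
x = 590 + 1 × 776.33 ≈ 1366; y = 553 + 1 × 593.67 ≈ 1147.

x = 1366 px, y = 1147 px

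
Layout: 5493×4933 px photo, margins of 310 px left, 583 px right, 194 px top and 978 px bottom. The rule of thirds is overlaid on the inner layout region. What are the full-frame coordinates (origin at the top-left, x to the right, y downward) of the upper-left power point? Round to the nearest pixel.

Content width = 5493 − 310 − 583 = 4600 px; content height = 4933 − 194 − 978 = 3761 px.
Upper-left is one-third across and one-third down within the inner layout region.
x = 310 + 1 × 4600/3 = 310 + 1533.33 ≈ 1843
y = 194 + 1 × 3761/3 = 194 + 1253.67 ≈ 1448

x = 1843 px, y = 1448 px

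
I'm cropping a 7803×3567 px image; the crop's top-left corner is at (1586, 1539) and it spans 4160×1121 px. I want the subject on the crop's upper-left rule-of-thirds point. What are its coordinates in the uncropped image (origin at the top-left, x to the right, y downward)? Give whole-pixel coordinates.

(2973, 1913)

One third of the crop width 4160 is 1386.67 px.
One third of the crop height 1121 is 373.67 px.
The upper-left point is one-third across and one-third down within the crop:
x = 1586 + 1 × 1386.67 ≈ 2973; y = 1539 + 1 × 373.67 ≈ 1913.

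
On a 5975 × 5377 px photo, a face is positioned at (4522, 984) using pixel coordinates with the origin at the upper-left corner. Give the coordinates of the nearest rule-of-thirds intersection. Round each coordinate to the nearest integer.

Third lines: x ∈ {1992, 3983}, y ∈ {1792, 3585}.
4522 is closer to x = 3983; 984 is closer to y = 1792.
So the nearest intersection is the upper-right power point.

x = 3983 px, y = 1792 px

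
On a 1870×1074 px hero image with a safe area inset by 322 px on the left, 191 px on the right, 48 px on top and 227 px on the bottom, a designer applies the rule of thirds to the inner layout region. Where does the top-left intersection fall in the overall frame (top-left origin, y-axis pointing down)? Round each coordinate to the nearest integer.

Content width = 1870 − 322 − 191 = 1357 px; content height = 1074 − 48 − 227 = 799 px.
Top-left is one-third across and one-third down within the inner layout region.
x = 322 + 1 × 1357/3 = 322 + 452.33 ≈ 774
y = 48 + 1 × 799/3 = 48 + 266.33 ≈ 314

(774, 314)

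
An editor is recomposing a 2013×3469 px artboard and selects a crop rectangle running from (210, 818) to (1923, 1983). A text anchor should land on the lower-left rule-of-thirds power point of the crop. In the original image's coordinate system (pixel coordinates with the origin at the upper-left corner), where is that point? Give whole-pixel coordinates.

x = 781 px, y = 1595 px

Crop width = 1923 − 210 = 1713 px; one third is 571.00 px.
Crop height = 1983 − 818 = 1165 px; one third is 388.33 px.
The lower-left point is one-third across and two-thirds down within the crop:
x = 210 + 1 × 571.00 ≈ 781; y = 818 + 2 × 388.33 ≈ 1595.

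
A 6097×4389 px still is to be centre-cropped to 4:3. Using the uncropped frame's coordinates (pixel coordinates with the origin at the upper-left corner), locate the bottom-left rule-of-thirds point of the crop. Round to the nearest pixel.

6097/4389 > 4/3, so the 4:3 crop keeps the full height 4389 and trims width to 4389 × 4/3 = 5852.00 px.
Left offset = (6097 − 5852.00)/2 = 122.50 px; top offset = 0.
Bottom-left is one-third across and two-thirds down within the crop:
x = 122.50 + 1 × 5852.00/3 ≈ 2073; y = 0.00 + 2 × 4389.00/3 ≈ 2926.

(2073, 2926)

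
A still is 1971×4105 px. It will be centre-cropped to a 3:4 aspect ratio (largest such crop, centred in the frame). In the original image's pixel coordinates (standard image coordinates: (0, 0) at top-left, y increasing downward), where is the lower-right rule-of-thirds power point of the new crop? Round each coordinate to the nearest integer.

1971/4105 < 3/4, so the 3:4 crop keeps the full width 1971 and trims height to 1971 × 4/3 = 2628.00 px.
Top offset = (4105 − 2628.00)/2 = 738.50 px; left offset = 0.
Lower-right is two-thirds across and two-thirds down within the crop:
x = 0.00 + 2 × 1971.00/3 ≈ 1314; y = 738.50 + 2 × 2628.00/3 ≈ 2491.

x = 1314 px, y = 2491 px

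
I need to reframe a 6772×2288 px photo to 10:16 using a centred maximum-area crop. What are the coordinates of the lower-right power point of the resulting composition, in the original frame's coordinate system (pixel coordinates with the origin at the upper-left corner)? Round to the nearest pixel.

x = 3624 px, y = 1525 px

6772/2288 > 10/16, so the 10:16 crop keeps the full height 2288 and trims width to 2288 × 10/16 = 1430.00 px.
Left offset = (6772 − 1430.00)/2 = 2671.00 px; top offset = 0.
Lower-right is two-thirds across and two-thirds down within the crop:
x = 2671.00 + 2 × 1430.00/3 ≈ 3624; y = 0.00 + 2 × 2288.00/3 ≈ 1525.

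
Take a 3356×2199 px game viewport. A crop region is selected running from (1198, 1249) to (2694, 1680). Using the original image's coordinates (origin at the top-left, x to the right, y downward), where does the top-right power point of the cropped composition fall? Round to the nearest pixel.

Crop width = 2694 − 1198 = 1496 px; one third is 498.67 px.
Crop height = 1680 − 1249 = 431 px; one third is 143.67 px.
The top-right point is two-thirds across and one-third down within the crop:
x = 1198 + 2 × 498.67 ≈ 2195; y = 1249 + 1 × 143.67 ≈ 1393.

(2195, 1393)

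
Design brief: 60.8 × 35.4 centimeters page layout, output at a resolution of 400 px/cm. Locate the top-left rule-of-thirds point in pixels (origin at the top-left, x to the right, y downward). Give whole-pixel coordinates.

(8107, 4720)

In pixels the canvas is 60.8 × 400 = 24320 wide and 35.4 × 400 = 14160 tall.
The top-left point is one-third across and one-third down:
x = 1 × 24320/3 ≈ 8107; y = 1 × 14160/3 ≈ 4720.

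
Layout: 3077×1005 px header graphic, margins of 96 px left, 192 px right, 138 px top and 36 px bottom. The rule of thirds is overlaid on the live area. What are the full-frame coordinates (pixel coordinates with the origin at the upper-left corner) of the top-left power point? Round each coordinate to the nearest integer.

x = 1026 px, y = 415 px

Content width = 3077 − 96 − 192 = 2789 px; content height = 1005 − 138 − 36 = 831 px.
Top-left is one-third across and one-third down within the live area.
x = 96 + 1 × 2789/3 = 96 + 929.67 ≈ 1026
y = 138 + 1 × 831/3 = 138 + 277.00 ≈ 415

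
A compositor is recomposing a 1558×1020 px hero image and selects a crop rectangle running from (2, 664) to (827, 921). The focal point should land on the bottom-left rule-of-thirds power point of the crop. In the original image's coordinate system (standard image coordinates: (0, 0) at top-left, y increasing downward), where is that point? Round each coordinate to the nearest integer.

Crop width = 827 − 2 = 825 px; one third is 275.00 px.
Crop height = 921 − 664 = 257 px; one third is 85.67 px.
The bottom-left point is one-third across and two-thirds down within the crop:
x = 2 + 1 × 275.00 ≈ 277; y = 664 + 2 × 85.67 ≈ 835.

(277, 835)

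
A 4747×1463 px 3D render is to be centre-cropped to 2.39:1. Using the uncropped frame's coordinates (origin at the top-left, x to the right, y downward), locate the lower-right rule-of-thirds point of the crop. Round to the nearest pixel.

4747/1463 > 2.39/1, so the 2.39:1 crop keeps the full height 1463 and trims width to 1463 × 2.39/1 = 3496.57 px.
Left offset = (4747 − 3496.57)/2 = 625.21 px; top offset = 0.
Lower-right is two-thirds across and two-thirds down within the crop:
x = 625.21 + 2 × 3496.57/3 ≈ 2956; y = 0.00 + 2 × 1463.00/3 ≈ 975.

(2956, 975)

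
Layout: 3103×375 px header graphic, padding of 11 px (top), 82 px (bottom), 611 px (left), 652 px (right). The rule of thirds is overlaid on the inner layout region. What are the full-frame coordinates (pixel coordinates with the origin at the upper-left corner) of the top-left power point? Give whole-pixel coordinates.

(1224, 105)

Content width = 3103 − 611 − 652 = 1840 px; content height = 375 − 11 − 82 = 282 px.
Top-left is one-third across and one-third down within the inner layout region.
x = 611 + 1 × 1840/3 = 611 + 613.33 ≈ 1224
y = 11 + 1 × 282/3 = 11 + 94.00 ≈ 105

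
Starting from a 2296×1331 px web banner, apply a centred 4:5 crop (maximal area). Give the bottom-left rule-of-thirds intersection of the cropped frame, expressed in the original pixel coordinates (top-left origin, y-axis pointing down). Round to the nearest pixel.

(971, 887)

2296/1331 > 4/5, so the 4:5 crop keeps the full height 1331 and trims width to 1331 × 4/5 = 1064.80 px.
Left offset = (2296 − 1064.80)/2 = 615.60 px; top offset = 0.
Bottom-left is one-third across and two-thirds down within the crop:
x = 615.60 + 1 × 1064.80/3 ≈ 971; y = 0.00 + 2 × 1331.00/3 ≈ 887.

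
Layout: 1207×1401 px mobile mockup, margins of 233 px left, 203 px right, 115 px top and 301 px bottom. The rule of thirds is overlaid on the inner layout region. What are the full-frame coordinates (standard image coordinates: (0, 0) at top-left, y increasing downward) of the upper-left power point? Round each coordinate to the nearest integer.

(490, 443)

Content width = 1207 − 233 − 203 = 771 px; content height = 1401 − 115 − 301 = 985 px.
Upper-left is one-third across and one-third down within the inner layout region.
x = 233 + 1 × 771/3 = 233 + 257.00 ≈ 490
y = 115 + 1 × 985/3 = 115 + 328.33 ≈ 443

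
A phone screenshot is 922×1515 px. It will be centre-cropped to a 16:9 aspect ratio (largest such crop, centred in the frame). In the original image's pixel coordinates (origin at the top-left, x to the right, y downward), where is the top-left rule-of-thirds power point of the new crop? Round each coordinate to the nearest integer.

x = 307 px, y = 671 px

922/1515 < 16/9, so the 16:9 crop keeps the full width 922 and trims height to 922 × 9/16 = 518.62 px.
Top offset = (1515 − 518.62)/2 = 498.19 px; left offset = 0.
Top-left is one-third across and one-third down within the crop:
x = 0.00 + 1 × 922.00/3 ≈ 307; y = 498.19 + 1 × 518.62/3 ≈ 671.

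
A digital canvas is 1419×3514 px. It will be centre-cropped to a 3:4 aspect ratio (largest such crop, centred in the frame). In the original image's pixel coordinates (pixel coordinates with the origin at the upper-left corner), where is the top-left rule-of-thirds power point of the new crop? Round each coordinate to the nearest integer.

1419/3514 < 3/4, so the 3:4 crop keeps the full width 1419 and trims height to 1419 × 4/3 = 1892.00 px.
Top offset = (3514 − 1892.00)/2 = 811.00 px; left offset = 0.
Top-left is one-third across and one-third down within the crop:
x = 0.00 + 1 × 1419.00/3 ≈ 473; y = 811.00 + 1 × 1892.00/3 ≈ 1442.

x = 473 px, y = 1442 px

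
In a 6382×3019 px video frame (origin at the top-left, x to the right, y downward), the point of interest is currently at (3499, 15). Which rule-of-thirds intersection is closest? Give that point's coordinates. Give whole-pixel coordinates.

Third lines: x ∈ {2127, 4255}, y ∈ {1006, 2013}.
3499 is closer to x = 4255; 15 is closer to y = 1006.
So the nearest intersection is the upper-right power point.

(4255, 1006)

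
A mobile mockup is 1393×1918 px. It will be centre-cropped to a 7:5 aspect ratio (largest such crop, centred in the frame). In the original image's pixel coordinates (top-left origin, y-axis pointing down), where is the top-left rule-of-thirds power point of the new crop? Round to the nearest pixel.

1393/1918 < 7/5, so the 7:5 crop keeps the full width 1393 and trims height to 1393 × 5/7 = 995.00 px.
Top offset = (1918 − 995.00)/2 = 461.50 px; left offset = 0.
Top-left is one-third across and one-third down within the crop:
x = 0.00 + 1 × 1393.00/3 ≈ 464; y = 461.50 + 1 × 995.00/3 ≈ 793.

x = 464 px, y = 793 px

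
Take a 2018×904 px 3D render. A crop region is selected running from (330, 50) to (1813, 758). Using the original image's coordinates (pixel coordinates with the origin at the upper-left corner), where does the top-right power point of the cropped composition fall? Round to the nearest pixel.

x = 1319 px, y = 286 px

Crop width = 1813 − 330 = 1483 px; one third is 494.33 px.
Crop height = 758 − 50 = 708 px; one third is 236.00 px.
The top-right point is two-thirds across and one-third down within the crop:
x = 330 + 2 × 494.33 ≈ 1319; y = 50 + 1 × 236.00 ≈ 286.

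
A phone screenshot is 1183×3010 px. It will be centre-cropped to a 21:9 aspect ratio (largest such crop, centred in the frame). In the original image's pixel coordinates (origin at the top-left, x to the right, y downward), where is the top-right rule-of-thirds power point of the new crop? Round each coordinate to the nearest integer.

1183/3010 < 21/9, so the 21:9 crop keeps the full width 1183 and trims height to 1183 × 9/21 = 507.00 px.
Top offset = (3010 − 507.00)/2 = 1251.50 px; left offset = 0.
Top-right is two-thirds across and one-third down within the crop:
x = 0.00 + 2 × 1183.00/3 ≈ 789; y = 1251.50 + 1 × 507.00/3 ≈ 1421.

(789, 1421)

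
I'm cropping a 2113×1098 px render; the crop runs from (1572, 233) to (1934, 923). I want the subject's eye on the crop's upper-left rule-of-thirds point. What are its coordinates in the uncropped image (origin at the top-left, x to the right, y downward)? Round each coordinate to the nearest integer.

Crop width = 1934 − 1572 = 362 px; one third is 120.67 px.
Crop height = 923 − 233 = 690 px; one third is 230.00 px.
The upper-left point is one-third across and one-third down within the crop:
x = 1572 + 1 × 120.67 ≈ 1693; y = 233 + 1 × 230.00 ≈ 463.

x = 1693 px, y = 463 px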